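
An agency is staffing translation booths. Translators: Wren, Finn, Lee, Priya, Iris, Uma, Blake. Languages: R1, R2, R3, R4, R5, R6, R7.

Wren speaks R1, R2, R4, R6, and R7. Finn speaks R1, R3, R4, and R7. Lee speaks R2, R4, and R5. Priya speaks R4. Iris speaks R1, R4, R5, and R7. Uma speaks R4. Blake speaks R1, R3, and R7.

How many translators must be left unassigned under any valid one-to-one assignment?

1

A valid assignment of size 6: Wren→R6, Finn→R3, Lee→R2, Priya→R4, Iris→R5, Blake→R7.
The set {Priya, Uma} has only 1 neighbour ({R4}), so by Hall's theorem at most 6 of the 7 translators can be matched.
That matches 6 of the 7, leaving 1 unmatched; no matching can do better.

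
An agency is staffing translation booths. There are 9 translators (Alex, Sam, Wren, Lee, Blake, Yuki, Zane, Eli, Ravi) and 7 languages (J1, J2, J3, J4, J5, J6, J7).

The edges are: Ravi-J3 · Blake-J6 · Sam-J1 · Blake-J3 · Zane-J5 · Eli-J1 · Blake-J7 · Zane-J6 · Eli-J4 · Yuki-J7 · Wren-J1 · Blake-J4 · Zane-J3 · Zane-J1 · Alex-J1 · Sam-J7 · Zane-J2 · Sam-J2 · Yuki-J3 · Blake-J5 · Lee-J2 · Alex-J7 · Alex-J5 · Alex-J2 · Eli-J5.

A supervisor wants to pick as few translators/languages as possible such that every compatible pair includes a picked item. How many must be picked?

7

{J1, J2, J3, J4, J5, J6, J7} is a vertex cover of size 7: every edge has an endpoint in this set.
No smaller cover exists because Alex–J5, Sam–J7, Wren–J1, Lee–J2, Blake–J4, Yuki–J3, Zane–J6 is a matching of size 7, and a cover must include an endpoint of each of these disjoint edges (König's theorem).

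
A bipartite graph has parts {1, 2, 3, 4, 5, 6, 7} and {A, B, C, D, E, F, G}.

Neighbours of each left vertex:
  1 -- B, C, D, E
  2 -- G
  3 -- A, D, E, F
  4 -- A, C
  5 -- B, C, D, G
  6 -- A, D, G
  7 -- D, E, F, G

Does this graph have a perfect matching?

A valid assignment of size 7: 1→B, 2→G, 3→F, 4→A, 5→C, 6→D, 7→E.
All 7 left vertices are covered.

Yes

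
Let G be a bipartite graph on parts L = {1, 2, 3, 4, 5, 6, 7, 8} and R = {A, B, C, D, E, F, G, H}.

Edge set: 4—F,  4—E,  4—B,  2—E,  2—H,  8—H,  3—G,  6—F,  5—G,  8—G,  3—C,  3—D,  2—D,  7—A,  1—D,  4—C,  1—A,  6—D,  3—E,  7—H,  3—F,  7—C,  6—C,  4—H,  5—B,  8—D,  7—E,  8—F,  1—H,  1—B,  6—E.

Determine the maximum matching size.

For example, pair 1–D, 2–E, 3–G, 4–H, 5–B, 6–C, 7–A, 8–F.
All 8 left vertices are matched, so no larger matching exists.

8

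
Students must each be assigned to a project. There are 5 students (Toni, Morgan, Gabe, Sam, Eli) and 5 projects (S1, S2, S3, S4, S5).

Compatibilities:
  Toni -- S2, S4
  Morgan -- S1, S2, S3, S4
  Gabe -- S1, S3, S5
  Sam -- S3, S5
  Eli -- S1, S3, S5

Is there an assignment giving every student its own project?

Yes

A valid assignment of size 5: Toni-S4, Morgan-S2, Gabe-S1, Sam-S5, Eli-S3.
Every student is matched, so this is a perfect matching.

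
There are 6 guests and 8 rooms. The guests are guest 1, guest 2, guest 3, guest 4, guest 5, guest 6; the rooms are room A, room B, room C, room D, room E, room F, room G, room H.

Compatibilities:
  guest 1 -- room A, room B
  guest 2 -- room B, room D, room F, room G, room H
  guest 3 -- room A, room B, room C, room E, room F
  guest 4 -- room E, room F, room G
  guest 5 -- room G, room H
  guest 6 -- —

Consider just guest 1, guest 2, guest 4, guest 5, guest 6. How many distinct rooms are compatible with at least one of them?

7

The union of neighbours of {guest 1, guest 2, guest 4, guest 5, guest 6} is {room A, room B, room D, room E, room F, room G, room H}, which has 7 elements.
Since |N(S)| = 7 ≥ |S| = 5, Hall's condition holds for this subset.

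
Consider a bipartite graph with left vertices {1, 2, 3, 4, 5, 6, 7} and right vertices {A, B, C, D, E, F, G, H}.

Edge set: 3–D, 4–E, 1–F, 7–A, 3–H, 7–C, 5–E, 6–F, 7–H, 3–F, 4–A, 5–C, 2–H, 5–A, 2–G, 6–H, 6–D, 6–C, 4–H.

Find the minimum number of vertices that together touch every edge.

{1, 2, 3, 4, 5, 6, 7} is a vertex cover of size 7: every edge has an endpoint in this set.
No smaller cover exists because 1–F, 2–G, 3–H, 4–E, 5–A, 6–D, 7–C is a matching of size 7, and a cover must include an endpoint of each of these disjoint edges (König's theorem).

7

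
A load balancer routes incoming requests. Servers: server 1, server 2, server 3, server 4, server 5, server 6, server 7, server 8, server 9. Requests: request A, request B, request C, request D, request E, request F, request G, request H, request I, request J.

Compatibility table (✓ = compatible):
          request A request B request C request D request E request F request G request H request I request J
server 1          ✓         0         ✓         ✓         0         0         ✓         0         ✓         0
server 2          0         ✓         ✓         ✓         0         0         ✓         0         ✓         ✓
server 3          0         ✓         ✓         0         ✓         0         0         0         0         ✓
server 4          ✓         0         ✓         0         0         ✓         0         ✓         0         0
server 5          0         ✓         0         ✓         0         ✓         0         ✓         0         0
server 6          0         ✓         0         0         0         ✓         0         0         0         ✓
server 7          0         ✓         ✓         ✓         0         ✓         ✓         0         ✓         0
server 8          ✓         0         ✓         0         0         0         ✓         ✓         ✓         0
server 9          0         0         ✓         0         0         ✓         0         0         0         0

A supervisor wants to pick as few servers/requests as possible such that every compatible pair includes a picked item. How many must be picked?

The 9 edges server 1–request I, server 2–request J, server 3–request E, server 4–request H, server 5–request D, server 6–request B, server 7–request C, server 8–request G, server 9–request F form a matching, so any vertex cover needs at least 9 vertices (one per matched edge).
Conversely {server 1, server 2, server 3, server 4, server 5, server 6, server 7, server 8, server 9} meets every edge and has exactly 9 vertices, so 9 is optimal.

9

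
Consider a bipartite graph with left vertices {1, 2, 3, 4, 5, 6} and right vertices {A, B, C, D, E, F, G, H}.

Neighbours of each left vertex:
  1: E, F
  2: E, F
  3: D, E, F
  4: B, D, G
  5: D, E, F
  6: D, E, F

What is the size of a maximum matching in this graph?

One maximum matching: 1→F, 2→E, 3→D, 4→B.
The set {1, 2, 3, 5, 6} has only 3 neighbours ({D, E, F}), so by Hall's theorem at most 4 of the 6 left vertices can be matched.

4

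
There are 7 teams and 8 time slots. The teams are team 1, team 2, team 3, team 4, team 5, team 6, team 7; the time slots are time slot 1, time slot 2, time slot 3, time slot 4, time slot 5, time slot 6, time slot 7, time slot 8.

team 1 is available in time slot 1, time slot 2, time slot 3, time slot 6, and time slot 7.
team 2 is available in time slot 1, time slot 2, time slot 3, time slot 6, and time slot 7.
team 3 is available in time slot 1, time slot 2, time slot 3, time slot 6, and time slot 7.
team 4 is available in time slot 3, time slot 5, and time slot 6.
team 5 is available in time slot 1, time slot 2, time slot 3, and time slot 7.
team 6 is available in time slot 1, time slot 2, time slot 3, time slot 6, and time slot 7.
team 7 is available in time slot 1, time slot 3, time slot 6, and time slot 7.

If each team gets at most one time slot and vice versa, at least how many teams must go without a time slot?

For example, pair team 1-time slot 3, team 2-time slot 1, team 3-time slot 6, team 4-time slot 5, team 5-time slot 2, team 6-time slot 7.
The set {team 1, team 2, team 3, team 5, team 6, team 7} has only 5 neighbours ({time slot 1, time slot 2, time slot 3, time slot 6, time slot 7}), so by Hall's theorem at most 6 of the 7 teams can be matched.
That matches 6 of the 7, leaving 1 unmatched; no matching can do better.

1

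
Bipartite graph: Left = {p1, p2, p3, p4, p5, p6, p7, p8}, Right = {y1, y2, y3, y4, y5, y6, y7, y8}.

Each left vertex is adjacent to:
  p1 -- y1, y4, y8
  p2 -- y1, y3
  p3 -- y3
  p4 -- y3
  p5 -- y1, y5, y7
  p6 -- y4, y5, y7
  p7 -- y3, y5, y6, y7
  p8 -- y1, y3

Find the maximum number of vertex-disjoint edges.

6

For example, pair p1-y4, p2-y1, p3-y3, p5-y5, p6-y7, p7-y6.
The set {p2, p3, p4, p8} has only 2 neighbours ({y1, y3}), so by Hall's theorem at most 6 of the 8 left vertices can be matched.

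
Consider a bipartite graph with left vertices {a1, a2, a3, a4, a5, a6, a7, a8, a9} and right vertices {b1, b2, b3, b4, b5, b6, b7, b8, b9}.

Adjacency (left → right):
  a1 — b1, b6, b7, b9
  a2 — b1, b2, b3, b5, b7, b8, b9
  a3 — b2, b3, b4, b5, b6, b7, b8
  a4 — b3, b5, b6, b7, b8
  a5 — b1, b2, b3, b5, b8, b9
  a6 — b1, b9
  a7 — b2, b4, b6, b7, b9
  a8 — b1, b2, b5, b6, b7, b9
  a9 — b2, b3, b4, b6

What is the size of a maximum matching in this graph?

9

One maximum matching: a1→b6, a2→b8, a3→b5, a4→b7, a5→b2, a6→b9, a7→b4, a8→b1, a9→b3.
This saturates every left vertex, so 9 is the maximum.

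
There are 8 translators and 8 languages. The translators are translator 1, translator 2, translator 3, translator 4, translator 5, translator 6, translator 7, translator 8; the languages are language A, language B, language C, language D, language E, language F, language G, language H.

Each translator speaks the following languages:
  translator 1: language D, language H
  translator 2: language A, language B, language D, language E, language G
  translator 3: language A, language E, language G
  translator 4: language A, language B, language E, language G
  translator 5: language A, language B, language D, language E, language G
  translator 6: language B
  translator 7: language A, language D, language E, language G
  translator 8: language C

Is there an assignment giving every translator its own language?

The set {translator 2, translator 3, translator 4, translator 5, translator 6, translator 7} has only 5 neighbours ({language A, language B, language D, language E, language G}), so by Hall's theorem at most 7 of the 8 translators can be matched.
Hence no matching covers every translator.

No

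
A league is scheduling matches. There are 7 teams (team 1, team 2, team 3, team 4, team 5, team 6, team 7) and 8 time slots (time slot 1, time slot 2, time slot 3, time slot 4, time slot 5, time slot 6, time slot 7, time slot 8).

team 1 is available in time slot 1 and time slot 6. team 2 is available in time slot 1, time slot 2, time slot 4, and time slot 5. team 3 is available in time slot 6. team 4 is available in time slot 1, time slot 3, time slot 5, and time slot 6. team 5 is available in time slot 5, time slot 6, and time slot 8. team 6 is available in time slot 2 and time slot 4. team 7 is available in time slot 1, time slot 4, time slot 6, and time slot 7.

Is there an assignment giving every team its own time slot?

One maximum matching: team 1–time slot 1, team 2–time slot 5, team 3–time slot 6, team 4–time slot 3, team 5–time slot 8, team 6–time slot 2, team 7–time slot 4.
Every team is matched, so this matching saturates all of them.

Yes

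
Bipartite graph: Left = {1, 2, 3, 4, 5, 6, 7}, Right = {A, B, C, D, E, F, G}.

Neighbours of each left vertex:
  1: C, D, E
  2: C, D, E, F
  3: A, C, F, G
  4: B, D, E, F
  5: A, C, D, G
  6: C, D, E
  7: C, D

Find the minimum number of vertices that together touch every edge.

The 7 edges 1–D, 2–F, 3–G, 4–B, 5–A, 6–E, 7–C form a matching, so any vertex cover needs at least 7 vertices (one per matched edge).
Conversely {1, 2, 3, 4, 5, 6, 7} meets every edge and has exactly 7 vertices, so 7 is optimal.

7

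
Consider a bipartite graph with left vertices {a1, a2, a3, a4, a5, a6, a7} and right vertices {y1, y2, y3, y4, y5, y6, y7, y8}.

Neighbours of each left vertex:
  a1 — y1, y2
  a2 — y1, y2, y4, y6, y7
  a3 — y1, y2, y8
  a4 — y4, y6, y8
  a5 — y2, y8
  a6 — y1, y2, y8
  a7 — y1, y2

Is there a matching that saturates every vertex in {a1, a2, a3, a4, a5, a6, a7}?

The set {a1, a3, a5, a6, a7} has only 3 neighbours ({y1, y2, y8}), so by Hall's theorem at most 5 of the 7 left vertices can be matched.
Hence no matching covers every left vertex.

No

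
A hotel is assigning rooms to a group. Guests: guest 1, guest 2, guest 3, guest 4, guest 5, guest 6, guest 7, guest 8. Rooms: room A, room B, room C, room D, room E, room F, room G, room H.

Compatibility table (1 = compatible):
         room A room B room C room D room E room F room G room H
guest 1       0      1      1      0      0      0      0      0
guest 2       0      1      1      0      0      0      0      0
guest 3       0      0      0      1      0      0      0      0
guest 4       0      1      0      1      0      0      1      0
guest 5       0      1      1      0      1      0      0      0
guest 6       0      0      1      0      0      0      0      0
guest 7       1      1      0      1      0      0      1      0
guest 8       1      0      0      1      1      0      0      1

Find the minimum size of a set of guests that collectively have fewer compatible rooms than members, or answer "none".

3

Take S = {guest 1, guest 2, guest 6}. Its neighbourhood is {room B, room C}, so |N(S)| = 2 < |S| = 3.
Every subset of size less than 3 has at least as many neighbours as members, so 3 is the minimum.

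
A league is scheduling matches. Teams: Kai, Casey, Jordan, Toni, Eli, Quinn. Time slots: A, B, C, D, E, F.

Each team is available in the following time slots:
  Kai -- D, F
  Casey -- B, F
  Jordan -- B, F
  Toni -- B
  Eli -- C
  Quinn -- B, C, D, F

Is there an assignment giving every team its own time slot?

The set {Kai, Casey, Jordan, Toni, Eli, Quinn} has only 4 neighbours ({B, C, D, F}), so by Hall's theorem at most 4 of the 6 teams can be matched.
Hence no matching covers every team.

No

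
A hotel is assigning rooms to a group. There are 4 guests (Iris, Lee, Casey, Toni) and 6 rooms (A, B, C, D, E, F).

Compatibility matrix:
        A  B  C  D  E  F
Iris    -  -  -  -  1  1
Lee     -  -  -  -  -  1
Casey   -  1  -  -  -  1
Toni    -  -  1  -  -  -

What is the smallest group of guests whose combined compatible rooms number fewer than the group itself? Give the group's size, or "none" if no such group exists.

none

A matching saturating every guest exists, for instance Iris→E, Lee→F, Casey→B, Toni→C.
By Hall's marriage theorem, this means |N(S)| ≥ |S| for every subset S, so no violating subset exists.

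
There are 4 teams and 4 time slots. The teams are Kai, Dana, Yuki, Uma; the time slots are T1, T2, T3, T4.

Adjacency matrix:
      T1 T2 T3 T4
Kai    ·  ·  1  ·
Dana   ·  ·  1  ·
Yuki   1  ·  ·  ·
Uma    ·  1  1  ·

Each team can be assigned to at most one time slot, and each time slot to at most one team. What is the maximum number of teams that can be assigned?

3

A valid assignment of size 3: Kai–T3, Yuki–T1, Uma–T2.
The set {Kai, Dana} has only 1 neighbour ({T3}), so by Hall's theorem at most 3 of the 4 teams can be matched.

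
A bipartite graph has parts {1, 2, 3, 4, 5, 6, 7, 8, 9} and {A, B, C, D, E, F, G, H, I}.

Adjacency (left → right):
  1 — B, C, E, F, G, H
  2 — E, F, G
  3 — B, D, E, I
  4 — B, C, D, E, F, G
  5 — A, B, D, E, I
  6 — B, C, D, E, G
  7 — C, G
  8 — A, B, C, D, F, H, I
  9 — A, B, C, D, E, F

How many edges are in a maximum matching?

A valid assignment of size 9: 1→G, 2→F, 3→I, 4→E, 5→B, 6→D, 7→C, 8→H, 9→A.
This saturates every left vertex, so 9 is the maximum.

9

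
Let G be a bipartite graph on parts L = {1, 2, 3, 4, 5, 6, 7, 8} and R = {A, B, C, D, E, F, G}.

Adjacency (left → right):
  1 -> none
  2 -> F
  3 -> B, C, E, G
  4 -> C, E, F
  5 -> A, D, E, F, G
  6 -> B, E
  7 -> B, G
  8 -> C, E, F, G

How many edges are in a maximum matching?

6

One maximum matching: 2-F, 3-G, 4-C, 5-A, 6-E, 7-B.
The set {1, 2, 3, 4, 6, 7, 8} has only 5 neighbours ({B, C, E, F, G}), so by Hall's theorem at most 6 of the 8 left vertices can be matched.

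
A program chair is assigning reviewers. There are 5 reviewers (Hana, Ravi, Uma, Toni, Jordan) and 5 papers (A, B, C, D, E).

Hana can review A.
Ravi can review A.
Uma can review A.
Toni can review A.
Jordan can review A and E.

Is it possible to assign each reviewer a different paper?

The set {Hana, Ravi, Uma, Toni} has only 1 neighbour ({A}), so by Hall's theorem at most 2 of the 5 reviewers can be matched.
Hence no matching covers every reviewer.

No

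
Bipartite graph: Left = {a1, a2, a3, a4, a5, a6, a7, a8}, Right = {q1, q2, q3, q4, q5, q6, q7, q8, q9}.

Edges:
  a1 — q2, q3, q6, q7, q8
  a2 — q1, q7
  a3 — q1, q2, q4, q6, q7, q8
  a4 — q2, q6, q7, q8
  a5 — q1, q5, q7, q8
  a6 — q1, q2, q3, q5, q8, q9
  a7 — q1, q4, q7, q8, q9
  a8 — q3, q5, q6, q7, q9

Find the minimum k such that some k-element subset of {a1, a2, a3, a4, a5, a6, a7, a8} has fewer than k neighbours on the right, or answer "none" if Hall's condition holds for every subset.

none

A matching saturating every left vertex exists, for instance a1→q7, a2→q1, a3→q6, a4→q2, a5→q5, a6→q8, a7→q4, a8→q9.
By Hall's marriage theorem, this means |N(S)| ≥ |S| for every subset S, so no violating subset exists.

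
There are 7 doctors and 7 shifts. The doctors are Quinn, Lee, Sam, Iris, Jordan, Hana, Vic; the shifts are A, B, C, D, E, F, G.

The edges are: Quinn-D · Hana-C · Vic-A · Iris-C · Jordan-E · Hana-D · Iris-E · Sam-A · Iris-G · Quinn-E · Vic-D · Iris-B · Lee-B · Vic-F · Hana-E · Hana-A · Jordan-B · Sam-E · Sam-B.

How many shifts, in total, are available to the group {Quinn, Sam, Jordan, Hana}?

The union of neighbours of {Quinn, Sam, Jordan, Hana} is {A, B, C, D, E}, which has 5 elements.
Since |N(S)| = 5 ≥ |S| = 4, Hall's condition holds for this subset.

5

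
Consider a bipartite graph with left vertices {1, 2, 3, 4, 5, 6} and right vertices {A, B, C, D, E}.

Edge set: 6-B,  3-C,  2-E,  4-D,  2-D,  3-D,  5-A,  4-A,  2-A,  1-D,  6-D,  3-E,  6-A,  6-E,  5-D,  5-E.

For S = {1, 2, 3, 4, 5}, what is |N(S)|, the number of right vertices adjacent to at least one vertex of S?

4

The union of neighbours of {1, 2, 3, 4, 5} is {A, C, D, E}, which has 4 elements.
Since |N(S)| = 4 < |S| = 5, Hall's condition fails for this subset.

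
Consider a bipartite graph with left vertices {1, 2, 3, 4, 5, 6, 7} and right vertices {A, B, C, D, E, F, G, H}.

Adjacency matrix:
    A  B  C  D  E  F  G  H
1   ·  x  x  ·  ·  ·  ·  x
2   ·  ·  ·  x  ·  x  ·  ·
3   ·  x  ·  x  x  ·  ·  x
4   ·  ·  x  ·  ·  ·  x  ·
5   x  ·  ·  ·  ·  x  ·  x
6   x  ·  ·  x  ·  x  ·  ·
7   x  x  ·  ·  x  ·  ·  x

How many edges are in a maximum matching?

A valid assignment of size 7: 1-C, 2-D, 3-E, 4-G, 5-H, 6-F, 7-B.
All 7 left vertices are matched, so no larger matching exists.

7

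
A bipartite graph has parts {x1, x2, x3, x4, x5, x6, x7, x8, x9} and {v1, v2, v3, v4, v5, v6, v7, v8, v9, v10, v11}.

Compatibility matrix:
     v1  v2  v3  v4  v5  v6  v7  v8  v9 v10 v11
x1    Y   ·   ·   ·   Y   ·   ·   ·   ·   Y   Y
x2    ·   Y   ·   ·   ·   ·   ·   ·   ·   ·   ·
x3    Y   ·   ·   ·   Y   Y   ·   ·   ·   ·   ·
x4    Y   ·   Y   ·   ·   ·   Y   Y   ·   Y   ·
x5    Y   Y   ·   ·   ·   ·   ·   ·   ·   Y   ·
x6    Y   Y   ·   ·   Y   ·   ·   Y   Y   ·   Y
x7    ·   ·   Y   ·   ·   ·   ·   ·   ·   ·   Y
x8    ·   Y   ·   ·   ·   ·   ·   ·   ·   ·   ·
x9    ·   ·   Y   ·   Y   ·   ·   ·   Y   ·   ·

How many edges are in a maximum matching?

A valid assignment of size 8: x1-v5, x2-v2, x3-v6, x4-v10, x5-v1, x6-v9, x7-v11, x9-v3.
The set {x2, x8} has only 1 neighbour ({v2}), so by Hall's theorem at most 8 of the 9 left vertices can be matched.

8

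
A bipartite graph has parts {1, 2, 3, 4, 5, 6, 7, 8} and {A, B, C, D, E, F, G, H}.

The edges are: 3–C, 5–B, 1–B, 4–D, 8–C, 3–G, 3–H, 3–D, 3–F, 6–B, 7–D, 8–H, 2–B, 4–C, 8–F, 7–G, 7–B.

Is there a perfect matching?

The set {1, 2, 5, 6} has only 1 neighbour ({B}), so by Hall's theorem at most 5 of the 8 left vertices can be matched.
Hence no matching covers every left vertex.

No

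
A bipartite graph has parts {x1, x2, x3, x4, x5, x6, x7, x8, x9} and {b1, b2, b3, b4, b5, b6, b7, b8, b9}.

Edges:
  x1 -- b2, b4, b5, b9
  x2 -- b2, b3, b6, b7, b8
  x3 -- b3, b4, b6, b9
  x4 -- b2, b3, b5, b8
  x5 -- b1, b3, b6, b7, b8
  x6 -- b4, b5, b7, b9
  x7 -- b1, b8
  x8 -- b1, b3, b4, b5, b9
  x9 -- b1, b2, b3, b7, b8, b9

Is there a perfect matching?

Yes

One maximum matching: x1–b2, x2–b6, x3–b9, x4–b3, x5–b1, x6–b4, x7–b8, x8–b5, x9–b7.
Every left vertex is matched, so this is a perfect matching.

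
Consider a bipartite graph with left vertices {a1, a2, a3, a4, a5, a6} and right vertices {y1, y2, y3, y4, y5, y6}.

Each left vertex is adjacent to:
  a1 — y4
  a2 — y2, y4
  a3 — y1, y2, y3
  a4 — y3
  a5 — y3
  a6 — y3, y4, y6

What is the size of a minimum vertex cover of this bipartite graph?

A maximum matching has 5 edges (e.g. a1–y4, a2–y2, a3–y1, a4–y3, a6–y6).
By König's theorem the minimum vertex cover has the same size. One such cover is {a1, a2, a3, a6, y3}.

5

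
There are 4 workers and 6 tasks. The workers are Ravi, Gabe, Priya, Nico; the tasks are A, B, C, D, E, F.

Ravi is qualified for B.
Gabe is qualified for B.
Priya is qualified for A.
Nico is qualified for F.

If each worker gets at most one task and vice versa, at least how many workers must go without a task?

One maximum matching: Ravi-B, Priya-A, Nico-F.
The set {Ravi, Gabe} has only 1 neighbour ({B}), so by Hall's theorem at most 3 of the 4 workers can be matched.
That matches 3 of the 4, leaving 1 unmatched; no matching can do better.

1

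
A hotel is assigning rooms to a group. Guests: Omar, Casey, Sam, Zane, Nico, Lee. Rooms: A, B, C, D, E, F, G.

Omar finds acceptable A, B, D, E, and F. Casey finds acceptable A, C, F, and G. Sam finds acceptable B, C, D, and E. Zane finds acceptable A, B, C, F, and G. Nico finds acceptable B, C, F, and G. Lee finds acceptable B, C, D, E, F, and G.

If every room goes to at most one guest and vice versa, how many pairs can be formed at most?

A valid assignment of size 6: Omar→E, Casey→C, Sam→B, Zane→A, Nico→F, Lee→G.
This saturates every guest, so 6 is the maximum.

6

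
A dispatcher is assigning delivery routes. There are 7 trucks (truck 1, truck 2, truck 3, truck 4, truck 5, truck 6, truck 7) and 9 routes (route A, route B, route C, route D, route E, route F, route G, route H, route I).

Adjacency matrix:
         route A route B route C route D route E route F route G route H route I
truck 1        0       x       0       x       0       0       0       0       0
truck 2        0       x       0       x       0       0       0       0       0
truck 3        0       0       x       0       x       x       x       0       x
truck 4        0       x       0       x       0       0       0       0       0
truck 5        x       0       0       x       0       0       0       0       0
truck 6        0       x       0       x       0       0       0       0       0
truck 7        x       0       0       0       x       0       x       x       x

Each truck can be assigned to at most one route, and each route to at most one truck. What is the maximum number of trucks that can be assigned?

One maximum matching: truck 1-route D, truck 2-route B, truck 3-route G, truck 5-route A, truck 7-route E.
The set {truck 1, truck 2, truck 4, truck 6} has only 2 neighbours ({route B, route D}), so by Hall's theorem at most 5 of the 7 trucks can be matched.

5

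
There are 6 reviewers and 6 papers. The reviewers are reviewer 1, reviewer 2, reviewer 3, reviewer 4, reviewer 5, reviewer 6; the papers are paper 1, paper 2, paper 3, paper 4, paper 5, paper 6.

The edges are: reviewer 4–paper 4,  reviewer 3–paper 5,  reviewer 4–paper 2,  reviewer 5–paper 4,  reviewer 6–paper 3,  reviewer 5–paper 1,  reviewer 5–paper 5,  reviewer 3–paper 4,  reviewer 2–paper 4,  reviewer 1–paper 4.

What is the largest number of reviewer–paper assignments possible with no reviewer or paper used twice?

One maximum matching: reviewer 1–paper 4, reviewer 3–paper 5, reviewer 4–paper 2, reviewer 5–paper 1, reviewer 6–paper 3.
The set {reviewer 1, reviewer 2} has only 1 neighbour ({paper 4}), so by Hall's theorem at most 5 of the 6 reviewers can be matched.

5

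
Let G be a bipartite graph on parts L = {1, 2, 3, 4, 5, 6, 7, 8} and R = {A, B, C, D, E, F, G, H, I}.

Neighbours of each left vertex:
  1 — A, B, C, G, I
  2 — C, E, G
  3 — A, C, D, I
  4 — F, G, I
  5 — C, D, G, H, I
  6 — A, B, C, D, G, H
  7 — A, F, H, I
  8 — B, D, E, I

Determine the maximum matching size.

8

One maximum matching: 1–A, 2–E, 3–C, 4–F, 5–H, 6–G, 7–I, 8–B.
This saturates every left vertex, so 8 is the maximum.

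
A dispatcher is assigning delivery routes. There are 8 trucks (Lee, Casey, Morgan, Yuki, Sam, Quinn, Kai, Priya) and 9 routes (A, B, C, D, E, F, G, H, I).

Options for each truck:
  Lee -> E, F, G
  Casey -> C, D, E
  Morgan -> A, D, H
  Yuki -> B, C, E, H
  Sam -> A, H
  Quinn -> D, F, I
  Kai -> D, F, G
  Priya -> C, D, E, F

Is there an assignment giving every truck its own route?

For example, pair Lee→G, Casey→C, Morgan→H, Yuki→B, Sam→A, Quinn→D, Kai→F, Priya→E.
Every truck is matched, so this matching saturates all of them.

Yes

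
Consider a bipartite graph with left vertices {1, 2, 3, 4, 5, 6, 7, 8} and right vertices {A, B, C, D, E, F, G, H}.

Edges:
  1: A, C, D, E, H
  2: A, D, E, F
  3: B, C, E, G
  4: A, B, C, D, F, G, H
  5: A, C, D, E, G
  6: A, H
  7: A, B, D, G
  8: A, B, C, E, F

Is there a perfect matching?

Yes

A valid assignment of size 8: 1–E, 2–D, 3–B, 4–F, 5–C, 6–H, 7–G, 8–A.
All 8 left vertices are covered.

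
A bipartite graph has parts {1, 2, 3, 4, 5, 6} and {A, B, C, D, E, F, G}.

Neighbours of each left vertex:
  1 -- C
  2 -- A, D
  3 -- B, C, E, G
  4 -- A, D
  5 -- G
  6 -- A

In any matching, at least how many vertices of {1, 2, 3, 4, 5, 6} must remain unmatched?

1

A valid assignment of size 5: 1→C, 2→A, 3→B, 4→D, 5→G.
The set {2, 4, 6} has only 2 neighbours ({A, D}), so by Hall's theorem at most 5 of the 6 left vertices can be matched.
That matches 5 of the 6, leaving 1 unmatched; no matching can do better.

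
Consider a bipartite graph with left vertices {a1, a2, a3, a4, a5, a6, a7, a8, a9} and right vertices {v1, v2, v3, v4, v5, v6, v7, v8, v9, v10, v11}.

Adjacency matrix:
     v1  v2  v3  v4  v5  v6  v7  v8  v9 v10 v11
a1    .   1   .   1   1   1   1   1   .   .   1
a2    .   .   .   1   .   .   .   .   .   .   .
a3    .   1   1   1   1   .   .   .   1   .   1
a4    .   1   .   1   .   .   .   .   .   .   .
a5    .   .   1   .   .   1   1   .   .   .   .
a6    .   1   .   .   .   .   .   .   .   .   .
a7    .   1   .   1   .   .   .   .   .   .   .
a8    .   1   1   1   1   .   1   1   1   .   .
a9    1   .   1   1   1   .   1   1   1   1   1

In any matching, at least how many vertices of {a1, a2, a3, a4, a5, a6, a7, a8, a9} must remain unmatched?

One maximum matching: a1–v6, a2–v4, a3–v11, a4–v2, a5–v7, a8–v3, a9–v8.
The set {a2, a4, a6, a7} has only 2 neighbours ({v2, v4}), so by Hall's theorem at most 7 of the 9 left vertices can be matched.
That matches 7 of the 9, leaving 2 unmatched; no matching can do better.

2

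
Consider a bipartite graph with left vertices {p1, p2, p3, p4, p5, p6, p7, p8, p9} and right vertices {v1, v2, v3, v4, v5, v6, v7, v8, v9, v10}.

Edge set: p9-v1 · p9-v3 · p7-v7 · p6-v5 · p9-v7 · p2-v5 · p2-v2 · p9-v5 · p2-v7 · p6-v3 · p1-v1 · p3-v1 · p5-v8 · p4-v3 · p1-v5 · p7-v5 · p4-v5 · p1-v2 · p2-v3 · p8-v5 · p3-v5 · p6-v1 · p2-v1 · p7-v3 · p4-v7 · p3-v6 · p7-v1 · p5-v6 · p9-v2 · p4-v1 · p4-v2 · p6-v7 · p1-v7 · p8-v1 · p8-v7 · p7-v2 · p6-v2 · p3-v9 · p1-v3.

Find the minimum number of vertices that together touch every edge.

7

The 7 edges p1–v1, p2–v7, p3–v6, p4–v5, p5–v8, p6–v2, p7–v3 form a matching, so any vertex cover needs at least 7 vertices (one per matched edge).
Conversely {p3, p5, v1, v2, v3, v5, v7} meets every edge and has exactly 7 vertices, so 7 is optimal.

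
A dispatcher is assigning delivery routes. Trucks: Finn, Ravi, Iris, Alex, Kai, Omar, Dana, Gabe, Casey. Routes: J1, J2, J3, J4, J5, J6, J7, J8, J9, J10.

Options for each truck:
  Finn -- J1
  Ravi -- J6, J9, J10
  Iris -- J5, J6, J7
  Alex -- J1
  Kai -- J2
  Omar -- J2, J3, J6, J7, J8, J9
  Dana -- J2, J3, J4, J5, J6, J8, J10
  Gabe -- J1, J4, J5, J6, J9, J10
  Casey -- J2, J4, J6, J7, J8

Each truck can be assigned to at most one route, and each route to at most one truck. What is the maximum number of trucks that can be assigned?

For example, pair Finn→J1, Ravi→J10, Iris→J5, Kai→J2, Omar→J7, Dana→J3, Gabe→J9, Casey→J6.
The set {Finn, Alex} has only 1 neighbour ({J1}), so by Hall's theorem at most 8 of the 9 trucks can be matched.

8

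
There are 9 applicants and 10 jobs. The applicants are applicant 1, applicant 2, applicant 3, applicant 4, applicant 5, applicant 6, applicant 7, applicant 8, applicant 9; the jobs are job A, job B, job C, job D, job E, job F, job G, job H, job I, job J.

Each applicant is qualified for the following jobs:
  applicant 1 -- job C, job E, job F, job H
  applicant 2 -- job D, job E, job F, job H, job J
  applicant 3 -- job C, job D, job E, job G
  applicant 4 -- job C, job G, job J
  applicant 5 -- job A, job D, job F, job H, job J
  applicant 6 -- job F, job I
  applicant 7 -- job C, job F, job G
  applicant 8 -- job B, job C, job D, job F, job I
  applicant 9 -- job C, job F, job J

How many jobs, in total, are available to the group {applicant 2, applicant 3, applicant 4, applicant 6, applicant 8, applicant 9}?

9

The union of neighbours of {applicant 2, applicant 3, applicant 4, applicant 6, applicant 8, applicant 9} is {job B, job C, job D, job E, job F, job G, job H, job I, job J}, which has 9 elements.
Since |N(S)| = 9 ≥ |S| = 6, Hall's condition holds for this subset.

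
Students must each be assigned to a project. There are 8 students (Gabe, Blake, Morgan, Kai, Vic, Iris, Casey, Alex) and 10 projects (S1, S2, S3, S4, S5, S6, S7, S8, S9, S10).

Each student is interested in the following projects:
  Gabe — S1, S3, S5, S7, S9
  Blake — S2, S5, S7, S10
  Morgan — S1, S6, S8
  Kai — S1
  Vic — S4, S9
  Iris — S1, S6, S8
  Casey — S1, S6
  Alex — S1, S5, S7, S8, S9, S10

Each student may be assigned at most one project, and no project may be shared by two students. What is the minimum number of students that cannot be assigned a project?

1

One maximum matching: Gabe→S3, Blake→S2, Morgan→S6, Kai→S1, Vic→S4, Iris→S8, Alex→S7.
The set {Morgan, Kai, Iris, Casey} has only 3 neighbours ({S1, S6, S8}), so by Hall's theorem at most 7 of the 8 students can be matched.
That matches 7 of the 8, leaving 1 unmatched; no matching can do better.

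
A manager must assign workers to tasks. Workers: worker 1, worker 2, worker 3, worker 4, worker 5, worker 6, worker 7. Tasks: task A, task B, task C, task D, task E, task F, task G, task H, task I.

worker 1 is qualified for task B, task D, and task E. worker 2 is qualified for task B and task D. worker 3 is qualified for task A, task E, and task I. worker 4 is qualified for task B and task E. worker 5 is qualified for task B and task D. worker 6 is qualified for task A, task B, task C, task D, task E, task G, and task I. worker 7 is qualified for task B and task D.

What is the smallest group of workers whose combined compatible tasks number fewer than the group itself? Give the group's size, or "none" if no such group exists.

3

Take S = {worker 2, worker 5, worker 7}. Its neighbourhood is {task B, task D}, so |N(S)| = 2 < |S| = 3.
Every subset of size less than 3 has at least as many neighbours as members, so 3 is the minimum.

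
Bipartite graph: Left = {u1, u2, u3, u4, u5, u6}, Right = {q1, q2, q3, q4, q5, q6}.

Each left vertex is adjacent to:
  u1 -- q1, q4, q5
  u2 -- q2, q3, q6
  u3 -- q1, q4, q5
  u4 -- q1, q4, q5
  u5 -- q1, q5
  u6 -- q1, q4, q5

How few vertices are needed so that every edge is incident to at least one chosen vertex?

A maximum matching has 4 edges (e.g. u1–q1, u2–q6, u3–q5, u4–q4).
By König's theorem the minimum vertex cover has the same size. One such cover is {u2, q1, q4, q5}.

4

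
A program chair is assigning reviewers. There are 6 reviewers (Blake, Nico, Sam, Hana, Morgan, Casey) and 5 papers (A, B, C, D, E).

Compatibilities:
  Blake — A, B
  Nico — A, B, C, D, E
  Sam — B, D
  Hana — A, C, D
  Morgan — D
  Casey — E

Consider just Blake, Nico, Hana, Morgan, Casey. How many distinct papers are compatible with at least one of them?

The union of neighbours of {Blake, Nico, Hana, Morgan, Casey} is {A, B, C, D, E}, which has 5 elements.
Since |N(S)| = 5 ≥ |S| = 5, Hall's condition holds for this subset.

5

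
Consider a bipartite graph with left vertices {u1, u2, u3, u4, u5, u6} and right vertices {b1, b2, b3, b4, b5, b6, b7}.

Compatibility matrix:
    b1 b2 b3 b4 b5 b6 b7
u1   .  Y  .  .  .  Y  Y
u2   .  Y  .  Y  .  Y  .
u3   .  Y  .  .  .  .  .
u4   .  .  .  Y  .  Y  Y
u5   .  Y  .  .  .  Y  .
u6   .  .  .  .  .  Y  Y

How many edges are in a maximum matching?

A valid assignment of size 4: u1→b7, u2→b4, u3→b2, u4→b6.
The set {u1, u2, u3, u4, u5, u6} has only 4 neighbours ({b2, b4, b6, b7}), so by Hall's theorem at most 4 of the 6 left vertices can be matched.

4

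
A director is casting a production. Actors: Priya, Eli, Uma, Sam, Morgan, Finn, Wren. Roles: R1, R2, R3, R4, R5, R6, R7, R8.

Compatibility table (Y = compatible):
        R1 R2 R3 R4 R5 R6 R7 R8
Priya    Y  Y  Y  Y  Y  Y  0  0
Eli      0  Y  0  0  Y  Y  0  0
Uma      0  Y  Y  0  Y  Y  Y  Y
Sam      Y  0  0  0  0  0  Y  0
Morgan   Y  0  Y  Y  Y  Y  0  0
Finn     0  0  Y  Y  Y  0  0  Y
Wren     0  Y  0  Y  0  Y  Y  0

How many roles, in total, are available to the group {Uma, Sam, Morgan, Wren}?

The union of neighbours of {Uma, Sam, Morgan, Wren} is {R1, R2, R3, R4, R5, R6, R7, R8}, which has 8 elements.
Since |N(S)| = 8 ≥ |S| = 4, Hall's condition holds for this subset.

8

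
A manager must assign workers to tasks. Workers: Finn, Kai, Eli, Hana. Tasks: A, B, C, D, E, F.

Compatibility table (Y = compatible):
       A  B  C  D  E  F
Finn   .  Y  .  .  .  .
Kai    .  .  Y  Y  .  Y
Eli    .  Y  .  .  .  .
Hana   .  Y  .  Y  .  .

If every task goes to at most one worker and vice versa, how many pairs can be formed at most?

One maximum matching: Finn-B, Kai-F, Hana-D.
The set {Finn, Eli} has only 1 neighbour ({B}), so by Hall's theorem at most 3 of the 4 workers can be matched.

3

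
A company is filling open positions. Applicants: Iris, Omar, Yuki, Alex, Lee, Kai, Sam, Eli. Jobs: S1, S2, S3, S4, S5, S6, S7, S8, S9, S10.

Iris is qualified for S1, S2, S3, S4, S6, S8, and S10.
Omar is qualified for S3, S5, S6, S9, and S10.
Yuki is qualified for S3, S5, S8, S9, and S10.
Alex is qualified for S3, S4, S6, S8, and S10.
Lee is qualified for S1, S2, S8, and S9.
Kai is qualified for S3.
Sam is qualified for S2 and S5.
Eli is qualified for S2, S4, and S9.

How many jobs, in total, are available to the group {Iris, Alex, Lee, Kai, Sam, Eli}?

9

The union of neighbours of {Iris, Alex, Lee, Kai, Sam, Eli} is {S1, S2, S3, S4, S5, S6, S8, S9, S10}, which has 9 elements.
Since |N(S)| = 9 ≥ |S| = 6, Hall's condition holds for this subset.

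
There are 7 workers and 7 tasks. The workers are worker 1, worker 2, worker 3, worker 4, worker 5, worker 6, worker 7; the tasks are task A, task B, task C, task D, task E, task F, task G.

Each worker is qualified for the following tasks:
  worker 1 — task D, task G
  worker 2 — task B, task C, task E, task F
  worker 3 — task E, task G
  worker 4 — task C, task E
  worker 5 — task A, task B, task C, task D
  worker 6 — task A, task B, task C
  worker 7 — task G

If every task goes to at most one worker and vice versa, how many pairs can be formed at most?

For example, pair worker 1–task D, worker 2–task F, worker 3–task E, worker 4–task C, worker 5–task A, worker 6–task B, worker 7–task G.
All 7 workers are matched, so no larger matching exists.

7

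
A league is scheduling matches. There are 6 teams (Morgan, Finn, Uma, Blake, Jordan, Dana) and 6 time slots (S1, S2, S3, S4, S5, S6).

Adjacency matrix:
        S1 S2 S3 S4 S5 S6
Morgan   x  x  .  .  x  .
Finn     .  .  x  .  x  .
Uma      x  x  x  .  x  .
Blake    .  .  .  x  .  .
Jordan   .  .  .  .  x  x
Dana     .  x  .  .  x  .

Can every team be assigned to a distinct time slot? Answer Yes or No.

For example, pair Morgan-S1, Finn-S5, Uma-S3, Blake-S4, Jordan-S6, Dana-S2.
All 6 teams are covered.

Yes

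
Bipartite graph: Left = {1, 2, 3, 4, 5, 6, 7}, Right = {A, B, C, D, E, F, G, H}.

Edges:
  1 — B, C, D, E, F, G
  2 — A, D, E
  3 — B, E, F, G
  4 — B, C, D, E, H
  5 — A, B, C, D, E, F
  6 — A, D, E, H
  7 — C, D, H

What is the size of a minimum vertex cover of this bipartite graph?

{1, 2, 3, 4, 5, 6, 7} is a vertex cover of size 7: every edge has an endpoint in this set.
No smaller cover exists because 1–G, 2–D, 3–B, 4–H, 5–A, 6–E, 7–C is a matching of size 7, and a cover must include an endpoint of each of these disjoint edges (König's theorem).

7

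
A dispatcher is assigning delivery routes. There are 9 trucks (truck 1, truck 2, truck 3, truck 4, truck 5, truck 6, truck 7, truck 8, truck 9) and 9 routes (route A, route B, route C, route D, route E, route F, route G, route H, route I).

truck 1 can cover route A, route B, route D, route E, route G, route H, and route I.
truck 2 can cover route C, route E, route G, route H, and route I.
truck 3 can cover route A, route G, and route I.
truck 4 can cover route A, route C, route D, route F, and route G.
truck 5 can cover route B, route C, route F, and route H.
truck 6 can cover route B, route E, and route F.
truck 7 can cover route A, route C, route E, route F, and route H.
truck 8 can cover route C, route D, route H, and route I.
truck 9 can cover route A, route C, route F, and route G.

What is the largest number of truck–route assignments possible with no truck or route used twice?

9

A valid assignment of size 9: truck 1–route E, truck 2–route H, truck 3–route A, truck 4–route D, truck 5–route F, truck 6–route B, truck 7–route C, truck 8–route I, truck 9–route G.
This saturates every truck, so 9 is the maximum.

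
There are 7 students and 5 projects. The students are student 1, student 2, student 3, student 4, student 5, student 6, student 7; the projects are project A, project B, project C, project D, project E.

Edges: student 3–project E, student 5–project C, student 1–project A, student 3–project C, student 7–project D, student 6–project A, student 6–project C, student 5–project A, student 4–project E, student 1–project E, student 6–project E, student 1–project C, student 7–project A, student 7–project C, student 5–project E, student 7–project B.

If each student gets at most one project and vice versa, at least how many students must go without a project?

3

One maximum matching: student 1→project A, student 3→project C, student 4→project E, student 7→project B.
The set {student 1, student 2, student 3, student 4, student 5, student 6} has only 3 neighbours ({project A, project C, project E}), so by Hall's theorem at most 4 of the 7 students can be matched.
That matches 4 of the 7, leaving 3 unmatched; no matching can do better.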